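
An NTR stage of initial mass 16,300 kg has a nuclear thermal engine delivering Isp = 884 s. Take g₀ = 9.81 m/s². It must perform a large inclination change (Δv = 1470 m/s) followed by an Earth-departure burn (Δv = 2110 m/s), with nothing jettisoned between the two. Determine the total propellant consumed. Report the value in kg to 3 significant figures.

v_e = Isp · g₀ = 884 × 9.81 = 8672.0 m/s.
After the first burn: m = 16300 × exp(−1470/8672.0) = 16300 × 0.84408 = 13,758.5 kg.
After the second burn: m = 13,758.5 × exp(−2110/8672.0) = 13,758.5 × 0.78403 = 10,787.1 kg.
Total propellant = m₀ − m_final = 16300 − 10,787.1 = 5,512.9 kg.

total propellant consumed ≈ 5510 kg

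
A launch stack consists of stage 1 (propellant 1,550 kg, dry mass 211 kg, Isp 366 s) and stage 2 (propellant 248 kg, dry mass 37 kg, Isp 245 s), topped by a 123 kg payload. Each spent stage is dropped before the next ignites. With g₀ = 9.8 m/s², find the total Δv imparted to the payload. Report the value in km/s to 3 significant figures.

Ignition mass of stage 1 = 1,550+211 + 248+37 + 123 = 2,169 kg.
Stage 1: m₀ = 2,169 kg, m_f = 2,169 − 1,550 = 619 kg; Δv = 366×9.8×ln(3.504) = 3586.8×1.2539 ≈ 4498 m/s.
Stage 2: m₀ = 408 kg, m_f = 408 − 248 = 160 kg; Δv = 245×9.8×ln(2.55) = 2401.0×0.9361 ≈ 2248 m/s.
Total Δv = 4498 + 2248 = 6746 m/s.

Δv ≈ 6.75 km/s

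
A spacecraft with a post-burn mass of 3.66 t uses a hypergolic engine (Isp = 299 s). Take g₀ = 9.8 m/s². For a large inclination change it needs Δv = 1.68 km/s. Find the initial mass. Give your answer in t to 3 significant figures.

v_e = Isp · g₀ = 299 × 9.8 = 2930.2 m/s.
From the ideal rocket equation, m₀/m_f = exp(Δv / v_e) = exp(1680 / 2930.2) = exp(0.5733) = 1.7742.
m₀ = m_f × 1.7742 = 3.66 × 1.7742 = 6.49357 t.

initial mass ≈ 6.49 t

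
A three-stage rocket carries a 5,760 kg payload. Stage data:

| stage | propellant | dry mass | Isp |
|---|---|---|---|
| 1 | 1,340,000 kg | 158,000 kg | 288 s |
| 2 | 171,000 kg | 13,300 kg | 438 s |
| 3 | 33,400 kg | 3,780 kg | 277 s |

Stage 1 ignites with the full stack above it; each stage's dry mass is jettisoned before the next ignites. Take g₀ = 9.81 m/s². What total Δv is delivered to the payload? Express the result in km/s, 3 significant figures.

Δv ≈ 14.3 km/s

Ignition mass of stage 1 = 1,340,000+158,000 + 171,000+13,300 + 33,400+3,780 + 5,760 = 1,725,240 kg.
Stage 1: m₀ = 1,725,240 kg, m_f = 1,725,240 − 1,340,000 = 385,240 kg; Δv = 288×9.81×ln(4.478) = 2825.3×1.4993 ≈ 4236 m/s.
Stage 2: m₀ = 227,240 kg, m_f = 227,240 − 171,000 = 56,240 kg; Δv = 438×9.81×ln(4.041) = 4296.8×1.3964 ≈ 6000 m/s.
Stage 3: m₀ = 42,940 kg, m_f = 42,940 − 33,400 = 9,540 kg; Δv = 277×9.81×ln(4.501) = 2717.4×1.5043 ≈ 4088 m/s.
Total Δv = 4236 + 6000 + 4088 = 14324 m/s.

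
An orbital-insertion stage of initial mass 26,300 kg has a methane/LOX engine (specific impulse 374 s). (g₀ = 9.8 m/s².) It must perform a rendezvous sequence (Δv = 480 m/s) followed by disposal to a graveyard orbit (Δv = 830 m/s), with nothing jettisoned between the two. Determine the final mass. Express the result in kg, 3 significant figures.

final mass ≈ 18400 kg

v_e = Isp · g₀ = 374 × 9.8 = 3665.2 m/s.
After the first burn: m = 26300 × exp(−480/3665.2) = 26300 × 0.87725 = 23,071.7 kg.
After the second burn: m = 23,071.7 × exp(−830/3665.2) = 23,071.7 × 0.79736 = 18,396.5 kg.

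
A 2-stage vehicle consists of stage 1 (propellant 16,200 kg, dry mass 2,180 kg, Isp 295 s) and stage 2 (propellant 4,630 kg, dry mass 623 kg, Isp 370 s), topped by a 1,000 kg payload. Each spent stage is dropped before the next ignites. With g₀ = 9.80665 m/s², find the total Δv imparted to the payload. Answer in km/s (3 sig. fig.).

Δv ≈ 8.00 km/s

Ignition mass of stage 1 = 16,200+2,180 + 4,630+623 + 1,000 = 24,633 kg.
Stage 1: m₀ = 24,633 kg, m_f = 24,633 − 16,200 = 8,433 kg; Δv = 295×9.80665×ln(2.921) = 2893.0×1.0719 ≈ 3101 m/s.
Stage 2: m₀ = 6,253 kg, m_f = 6,253 − 4,630 = 1,623 kg; Δv = 370×9.80665×ln(3.853) = 3628.5×1.3488 ≈ 4894 m/s.
Total Δv = 3101 + 4894 = 7995 m/s.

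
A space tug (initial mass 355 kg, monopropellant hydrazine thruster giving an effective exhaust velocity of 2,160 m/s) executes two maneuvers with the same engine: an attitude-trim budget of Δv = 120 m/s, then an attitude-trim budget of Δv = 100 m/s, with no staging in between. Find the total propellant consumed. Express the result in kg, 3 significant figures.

total propellant consumed ≈ 34.4 kg

After the first burn: m = 355 × exp(−120/2160.0) = 355 × 0.94596 = 335.816 kg.
After the second burn: m = 335.816 × exp(−100/2160.0) = 335.816 × 0.95476 = 320.624 kg.
Total propellant = m₀ − m_final = 355 − 320.624 = 34.376 kg.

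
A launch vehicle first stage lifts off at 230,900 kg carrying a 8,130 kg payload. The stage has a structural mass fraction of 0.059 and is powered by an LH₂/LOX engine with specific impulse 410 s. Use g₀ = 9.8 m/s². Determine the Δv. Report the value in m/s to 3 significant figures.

Δv ≈ 9580 m/s

Stage wet mass = m₀ − payload = 230,900 − 8,130 = 222,770 kg.
Stage dry mass = ε × stage wet mass = 0.059 × 222,770 = 13,143.4 kg.
Burnout mass m_f = stage dry + payload = 13,143.4 + 8,130 = 21,273.4 kg.
v_e = Isp · g₀ = 410 × 9.8 = 4018.0 m/s.
Rocket equation: Δv = v_e · ln(230,900/21,273.4) = 4018.0 × ln(10.85) = 4018.0 × 2.3845 ≈ 9581 m/s.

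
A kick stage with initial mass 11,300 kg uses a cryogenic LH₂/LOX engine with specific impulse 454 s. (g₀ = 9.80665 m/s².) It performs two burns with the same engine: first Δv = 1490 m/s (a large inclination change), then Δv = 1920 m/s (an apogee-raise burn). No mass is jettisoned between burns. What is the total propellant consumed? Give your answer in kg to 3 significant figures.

total propellant consumed ≈ 6050 kg

v_e = Isp · g₀ = 454 × 9.80665 = 4452.2 m/s.
After the first burn: m = 11300 × exp(−1490/4452.2) = 11300 × 0.71558 = 8,086.05 kg.
After the second burn: m = 8,086.05 × exp(−1920/4452.2) = 8,086.05 × 0.64970 = 5,253.51 kg.
Total propellant = m₀ − m_final = 11300 − 5,253.51 = 6,046.49 kg.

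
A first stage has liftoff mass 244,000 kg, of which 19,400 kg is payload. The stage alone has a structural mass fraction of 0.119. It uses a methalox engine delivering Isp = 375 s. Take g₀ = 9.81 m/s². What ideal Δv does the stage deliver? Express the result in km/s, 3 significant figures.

Stage wet mass = m₀ − payload = 244,000 − 19,400 = 224,600 kg.
Stage dry mass = ε × stage wet mass = 0.119 × 224,600 = 26,727.4 kg.
Burnout mass m_f = stage dry + payload = 26,727.4 + 19,400 = 46,127.4 kg.
v_e = Isp · g₀ = 375 × 9.81 = 3678.8 m/s.
By the Tsiolkovsky rocket equation, Δv = v_e · ln(244,000/46,127.4) = 3678.8 × ln(5.29) = 3678.8 × 1.6658 ≈ 6128 m/s.

Δv ≈ 6.13 km/s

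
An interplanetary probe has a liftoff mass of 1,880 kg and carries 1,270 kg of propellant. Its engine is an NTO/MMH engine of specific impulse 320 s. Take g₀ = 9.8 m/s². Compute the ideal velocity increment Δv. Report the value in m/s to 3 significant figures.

v_e = Isp · g₀ = 320 × 9.8 = 3136.0 m/s.
m_f = m₀ − m_prop = 1,880 − 1,270 = 610 kg.
From the ideal rocket equation, Δv = v_e · ln(m₀/m_f) = 3136.0 × ln(3.082) = 3136.0 × 1.1256 ≈ 3529.8 m/s.

Δv ≈ 3530 m/s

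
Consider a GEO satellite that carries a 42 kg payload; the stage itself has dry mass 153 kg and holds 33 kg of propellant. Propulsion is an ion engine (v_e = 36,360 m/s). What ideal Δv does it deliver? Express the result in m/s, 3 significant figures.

Δv ≈ 5680 m/s

m₀ = payload + dry + propellant = 42 + 153 + 33 = 228 kg.
m_f = payload + dry = 42 + 153 = 195 kg.
By the Tsiolkovsky rocket equation, Δv = v_e · ln(m₀/m_f) = 36360.0 × ln(1.169) = 36360.0 × 0.1563 ≈ 5684.7 m/s.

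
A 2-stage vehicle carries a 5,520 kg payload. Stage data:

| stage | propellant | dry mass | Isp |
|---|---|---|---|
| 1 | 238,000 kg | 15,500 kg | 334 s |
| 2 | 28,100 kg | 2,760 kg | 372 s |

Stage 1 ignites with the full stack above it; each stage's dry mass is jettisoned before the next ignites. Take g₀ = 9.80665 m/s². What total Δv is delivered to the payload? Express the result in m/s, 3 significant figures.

Δv ≈ 11000 m/s

Ignition mass of stage 1 = 238,000+15,500 + 28,100+2,760 + 5,520 = 289,880 kg.
Stage 1: m₀ = 289,880 kg, m_f = 289,880 − 238,000 = 51,880 kg; Δv = 334×9.80665×ln(5.588) = 3275.4×1.7205 ≈ 5635 m/s.
Stage 2: m₀ = 36,380 kg, m_f = 36,380 − 28,100 = 8,280 kg; Δv = 372×9.80665×ln(4.394) = 3648.1×1.4802 ≈ 5400 m/s.
Total Δv = 5635 + 5400 = 11035 m/s.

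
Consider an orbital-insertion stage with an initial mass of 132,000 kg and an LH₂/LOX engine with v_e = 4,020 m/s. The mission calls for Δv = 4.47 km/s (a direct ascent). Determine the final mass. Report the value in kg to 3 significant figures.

m₀/m_f = exp(Δv / v_e) = exp(4470 / 4020.0) = exp(1.1119) = 3.0403.
m_f = m₀ / 3.0403 = 132,000 / 3.0403 = 43,416.8 kg.

final mass ≈ 43400 kg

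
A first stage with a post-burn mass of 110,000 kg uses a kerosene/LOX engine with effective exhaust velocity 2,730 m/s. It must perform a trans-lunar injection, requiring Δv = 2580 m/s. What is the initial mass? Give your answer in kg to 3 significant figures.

m₀/m_f = exp(Δv / v_e) = exp(2580 / 2730.0) = exp(0.9451) = 2.5730.
m₀ = m_f × 2.5730 = 110,000 × 2.5730 = 283,030 kg.

initial mass ≈ 283000 kg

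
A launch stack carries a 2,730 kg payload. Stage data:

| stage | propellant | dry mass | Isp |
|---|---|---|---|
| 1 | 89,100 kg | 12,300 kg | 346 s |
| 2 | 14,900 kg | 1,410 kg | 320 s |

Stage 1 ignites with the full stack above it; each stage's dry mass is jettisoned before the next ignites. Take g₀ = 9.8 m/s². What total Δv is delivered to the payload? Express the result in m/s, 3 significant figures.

Δv ≈ 9350 m/s

Ignition mass of stage 1 = 89,100+12,300 + 14,900+1,410 + 2,730 = 120,440 kg.
Stage 1: m₀ = 120,440 kg, m_f = 120,440 − 89,100 = 31,340 kg; Δv = 346×9.8×ln(3.843) = 3390.8×1.3463 ≈ 4565 m/s.
Stage 2: m₀ = 19,040 kg, m_f = 19,040 − 14,900 = 4,140 kg; Δv = 320×9.8×ln(4.599) = 3136.0×1.5258 ≈ 4785 m/s.
Total Δv = 4565 + 4785 = 9350 m/s.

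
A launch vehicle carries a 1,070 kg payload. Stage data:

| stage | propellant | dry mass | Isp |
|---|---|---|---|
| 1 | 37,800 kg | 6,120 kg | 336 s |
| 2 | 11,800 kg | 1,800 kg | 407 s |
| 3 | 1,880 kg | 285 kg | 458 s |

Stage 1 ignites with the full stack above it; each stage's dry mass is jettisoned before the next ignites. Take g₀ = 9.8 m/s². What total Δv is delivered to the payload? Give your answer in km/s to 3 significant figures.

Ignition mass of stage 1 = 37,800+6,120 + 11,800+1,800 + 1,880+285 + 1,070 = 60,755 kg.
Stage 1: m₀ = 60,755 kg, m_f = 60,755 − 37,800 = 22,955 kg; Δv = 336×9.8×ln(2.647) = 3292.8×0.9733 ≈ 3205 m/s.
Stage 2: m₀ = 16,835 kg, m_f = 16,835 − 11,800 = 5,035 kg; Δv = 407×9.8×ln(3.344) = 3988.6×1.2070 ≈ 4814 m/s.
Stage 3: m₀ = 3,235 kg, m_f = 3,235 − 1,880 = 1,355 kg; Δv = 458×9.8×ln(2.387) = 4488.4×0.8702 ≈ 3906 m/s.
Total Δv = 3205 + 4814 + 3906 = 11925 m/s.

Δv ≈ 11.9 km/s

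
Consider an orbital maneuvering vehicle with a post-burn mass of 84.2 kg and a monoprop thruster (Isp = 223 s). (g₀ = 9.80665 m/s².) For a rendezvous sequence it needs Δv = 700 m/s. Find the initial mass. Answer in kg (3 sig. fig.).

initial mass ≈ 116 kg

v_e = Isp · g₀ = 223 × 9.80665 = 2186.9 m/s.
m₀/m_f = exp(Δv / v_e) = exp(700 / 2186.9) = exp(0.3201) = 1.3773.
m₀ = m_f × 1.3773 = 84.2 × 1.3773 = 115.969 kg.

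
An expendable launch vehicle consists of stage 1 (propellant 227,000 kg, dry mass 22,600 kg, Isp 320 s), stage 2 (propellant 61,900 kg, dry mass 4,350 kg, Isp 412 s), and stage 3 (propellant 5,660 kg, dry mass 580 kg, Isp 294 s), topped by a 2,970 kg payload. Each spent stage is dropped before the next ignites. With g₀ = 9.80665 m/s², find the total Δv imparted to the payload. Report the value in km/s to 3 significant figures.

Ignition mass of stage 1 = 227,000+22,600 + 61,900+4,350 + 5,660+580 + 2,970 = 325,060 kg.
Stage 1: m₀ = 325,060 kg, m_f = 325,060 − 227,000 = 98,060 kg; Δv = 320×9.80665×ln(3.315) = 3138.1×1.1984 ≈ 3761 m/s.
Stage 2: m₀ = 75,460 kg, m_f = 75,460 − 61,900 = 13,560 kg; Δv = 412×9.80665×ln(5.565) = 4040.3×1.7165 ≈ 6935 m/s.
Stage 3: m₀ = 9,210 kg, m_f = 9,210 − 5,660 = 3,550 kg; Δv = 294×9.80665×ln(2.594) = 2883.2×0.9533 ≈ 2749 m/s.
Total Δv = 3761 + 6935 + 2749 = 13445 m/s.

Δv ≈ 13.4 km/s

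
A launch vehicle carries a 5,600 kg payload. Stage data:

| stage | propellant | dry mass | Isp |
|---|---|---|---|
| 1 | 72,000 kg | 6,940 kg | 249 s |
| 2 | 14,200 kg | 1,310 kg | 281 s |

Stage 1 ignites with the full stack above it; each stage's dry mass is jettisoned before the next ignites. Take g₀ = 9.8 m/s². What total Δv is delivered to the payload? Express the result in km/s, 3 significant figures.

Δv ≈ 6.18 km/s

Ignition mass of stage 1 = 72,000+6,940 + 14,200+1,310 + 5,600 = 100,050 kg.
Stage 1: m₀ = 100,050 kg, m_f = 100,050 − 72,000 = 28,050 kg; Δv = 249×9.8×ln(3.567) = 2440.2×1.2717 ≈ 3103 m/s.
Stage 2: m₀ = 21,110 kg, m_f = 21,110 − 14,200 = 6,910 kg; Δv = 281×9.8×ln(3.055) = 2753.8×1.1168 ≈ 3075 m/s.
Total Δv = 3103 + 3075 = 6178 m/s.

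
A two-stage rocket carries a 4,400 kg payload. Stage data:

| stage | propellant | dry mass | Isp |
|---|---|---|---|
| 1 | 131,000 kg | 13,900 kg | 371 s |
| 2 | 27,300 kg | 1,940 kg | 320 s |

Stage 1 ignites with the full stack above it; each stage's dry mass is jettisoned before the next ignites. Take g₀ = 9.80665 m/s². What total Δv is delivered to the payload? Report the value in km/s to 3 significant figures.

Ignition mass of stage 1 = 131,000+13,900 + 27,300+1,940 + 4,400 = 178,540 kg.
Stage 1: m₀ = 178,540 kg, m_f = 178,540 − 131,000 = 47,540 kg; Δv = 371×9.80665×ln(3.756) = 3638.3×1.3232 ≈ 4814 m/s.
Stage 2: m₀ = 33,640 kg, m_f = 33,640 − 27,300 = 6,340 kg; Δv = 320×9.80665×ln(5.306) = 3138.1×1.6688 ≈ 5237 m/s.
Total Δv = 4814 + 5237 = 10051 m/s.

Δv ≈ 10.1 km/s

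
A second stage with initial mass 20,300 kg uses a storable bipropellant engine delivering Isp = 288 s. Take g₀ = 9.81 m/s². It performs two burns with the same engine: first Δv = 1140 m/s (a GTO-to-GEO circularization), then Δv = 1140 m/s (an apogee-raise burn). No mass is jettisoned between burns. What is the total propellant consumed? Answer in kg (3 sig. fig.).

v_e = Isp · g₀ = 288 × 9.81 = 2825.3 m/s.
After the first burn: m = 20300 × exp(−1140/2825.3) = 20300 × 0.66798 = 13,560 kg.
After the second burn: m = 13,560 × exp(−1140/2825.3) = 13,560 × 0.66798 = 9,057.81 kg.
Total propellant = m₀ − m_final = 20300 − 9,057.81 = 11,242.19 kg.

total propellant consumed ≈ 11200 kg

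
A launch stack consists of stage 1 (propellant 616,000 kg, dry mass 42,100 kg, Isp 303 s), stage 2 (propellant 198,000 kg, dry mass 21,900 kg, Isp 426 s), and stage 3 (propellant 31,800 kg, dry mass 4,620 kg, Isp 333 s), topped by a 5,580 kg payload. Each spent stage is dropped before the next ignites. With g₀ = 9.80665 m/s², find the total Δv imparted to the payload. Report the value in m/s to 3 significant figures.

Δv ≈ 13800 m/s

Ignition mass of stage 1 = 616,000+42,100 + 198,000+21,900 + 31,800+4,620 + 5,580 = 920,000 kg.
Stage 1: m₀ = 920,000 kg, m_f = 920,000 − 616,000 = 304,000 kg; Δv = 303×9.80665×ln(3.026) = 2971.4×1.1073 ≈ 3290 m/s.
Stage 2: m₀ = 261,900 kg, m_f = 261,900 − 198,000 = 63,900 kg; Δv = 426×9.80665×ln(4.099) = 4177.6×1.4106 ≈ 5893 m/s.
Stage 3: m₀ = 42,000 kg, m_f = 42,000 − 31,800 = 10,200 kg; Δv = 333×9.80665×ln(4.118) = 3265.6×1.4153 ≈ 4622 m/s.
Total Δv = 3290 + 5893 + 4622 = 13805 m/s.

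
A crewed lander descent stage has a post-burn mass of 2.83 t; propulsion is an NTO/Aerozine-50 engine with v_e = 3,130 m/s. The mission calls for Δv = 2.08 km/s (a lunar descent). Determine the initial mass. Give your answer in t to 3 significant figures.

initial mass ≈ 5.50 t

Using Δv = v_e ln(m₀/m_f): m₀/m_f = exp(Δv / v_e) = exp(2080 / 3130.0) = exp(0.6645) = 1.9436.
m₀ = m_f × 1.9436 = 2.83 × 1.9436 = 5.50039 t.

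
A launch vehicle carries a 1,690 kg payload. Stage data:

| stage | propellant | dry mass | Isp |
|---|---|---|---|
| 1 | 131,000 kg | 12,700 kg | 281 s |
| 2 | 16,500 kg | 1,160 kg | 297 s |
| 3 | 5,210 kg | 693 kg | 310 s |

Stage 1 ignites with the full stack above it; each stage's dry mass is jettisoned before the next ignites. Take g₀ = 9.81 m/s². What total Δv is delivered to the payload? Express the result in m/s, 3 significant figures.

Ignition mass of stage 1 = 131,000+12,700 + 16,500+1,160 + 5,210+693 + 1,690 = 168,953 kg.
Stage 1: m₀ = 168,953 kg, m_f = 168,953 − 131,000 = 37,953 kg; Δv = 281×9.81×ln(4.452) = 2756.6×1.4933 ≈ 4116 m/s.
Stage 2: m₀ = 25,253 kg, m_f = 25,253 − 16,500 = 8,753 kg; Δv = 297×9.81×ln(2.885) = 2913.6×1.0595 ≈ 3087 m/s.
Stage 3: m₀ = 7,593 kg, m_f = 7,593 − 5,210 = 2,383 kg; Δv = 310×9.81×ln(3.186) = 3041.1×1.1589 ≈ 3524 m/s.
Total Δv = 4116 + 3087 + 3524 = 10727 m/s.

Δv ≈ 10700 m/s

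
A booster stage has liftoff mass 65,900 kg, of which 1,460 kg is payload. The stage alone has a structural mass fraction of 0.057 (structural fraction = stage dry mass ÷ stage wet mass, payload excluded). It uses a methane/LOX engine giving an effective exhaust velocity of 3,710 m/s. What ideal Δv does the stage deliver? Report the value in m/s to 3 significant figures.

Δv ≈ 9470 m/s

Stage wet mass = m₀ − payload = 65,900 − 1,460 = 64,440 kg.
Stage dry mass = ε × stage wet mass = 0.057 × 64,440 = 3,673.08 kg.
Burnout mass m_f = stage dry + payload = 3,673.08 + 1,460 = 5,133.08 kg.
Using Δv = v_e ln(m₀/m_f): Δv = v_e · ln(65,900/5,133.08) = 3710.0 × ln(12.84) = 3710.0 × 2.5524 ≈ 9470 m/s.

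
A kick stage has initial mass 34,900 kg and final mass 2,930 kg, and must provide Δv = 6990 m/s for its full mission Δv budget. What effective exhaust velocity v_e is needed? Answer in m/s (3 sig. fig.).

ln(m₀/m_f) = ln(34900/2930) = ln(11.91) = 2.4775.
v_e = Δv / ln(m₀/m_f) = 6990 / 2.4775 = 2821.4 m/s.

v_e ≈ 2820 m/s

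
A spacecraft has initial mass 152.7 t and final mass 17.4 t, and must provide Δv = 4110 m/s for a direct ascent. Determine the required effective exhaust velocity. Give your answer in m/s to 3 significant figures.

ln(m₀/m_f) = ln(152700/17400) = ln(8.776) = 2.1720.
From the ideal rocket equation, v_e = Δv / ln(m₀/m_f) = 4110 / 2.1720 = 1892.3 m/s.

v_e ≈ 1890 m/s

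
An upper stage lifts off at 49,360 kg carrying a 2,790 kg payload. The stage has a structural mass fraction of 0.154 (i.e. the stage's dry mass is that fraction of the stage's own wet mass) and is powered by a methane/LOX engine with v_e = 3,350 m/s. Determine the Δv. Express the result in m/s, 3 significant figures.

Stage wet mass = m₀ − payload = 49,360 − 2,790 = 46,570 kg.
Stage dry mass = ε × stage wet mass = 0.154 × 46,570 = 7,171.78 kg.
Burnout mass m_f = stage dry + payload = 7,171.78 + 2,790 = 9,961.78 kg.
Δv = v_e · ln(49,360/9,961.78) = 3350.0 × ln(4.955) = 3350.0 × 1.6004 ≈ 5361 m/s.

Δv ≈ 5360 m/s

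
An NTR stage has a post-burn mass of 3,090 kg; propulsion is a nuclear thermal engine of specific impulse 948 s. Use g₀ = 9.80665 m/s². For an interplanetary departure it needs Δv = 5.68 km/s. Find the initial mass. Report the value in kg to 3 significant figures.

initial mass ≈ 5690 kg

v_e = Isp · g₀ = 948 × 9.80665 = 9296.7 m/s.
m₀/m_f = exp(Δv / v_e) = exp(5680 / 9296.7) = exp(0.6110) = 1.8422.
m₀ = m_f × 1.8422 = 3,090 × 1.8422 = 5,692.4 kg.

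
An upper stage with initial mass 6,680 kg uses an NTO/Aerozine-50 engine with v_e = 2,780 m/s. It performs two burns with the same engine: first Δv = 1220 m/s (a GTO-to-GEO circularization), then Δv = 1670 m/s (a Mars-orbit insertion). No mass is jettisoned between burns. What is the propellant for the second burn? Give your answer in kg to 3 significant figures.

After the first burn: m = 6680 × exp(−1220/2780.0) = 6680 × 0.64478 = 4,307.13 kg.
After the second burn: m = 4,307.13 × exp(−1670/2780.0) = 4,307.13 × 0.54842 = 2,362.12 kg.
Second-burn propellant = 4,307.13 − 2,362.12 = 1,945.01 kg.

propellant for the second burn ≈ 1950 kg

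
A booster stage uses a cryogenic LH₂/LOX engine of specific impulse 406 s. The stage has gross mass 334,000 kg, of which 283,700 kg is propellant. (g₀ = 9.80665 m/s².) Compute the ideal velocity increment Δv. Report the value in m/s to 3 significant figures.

Δv ≈ 7540 m/s

v_e = Isp · g₀ = 406 × 9.80665 = 3981.5 m/s.
m_f = m₀ − m_prop = 334,000 − 283,700 = 50,300 kg.
Δv = v_e · ln(m₀/m_f) = 3981.5 × ln(6.64) = 3981.5 × 1.8931 ≈ 7537.5 m/s.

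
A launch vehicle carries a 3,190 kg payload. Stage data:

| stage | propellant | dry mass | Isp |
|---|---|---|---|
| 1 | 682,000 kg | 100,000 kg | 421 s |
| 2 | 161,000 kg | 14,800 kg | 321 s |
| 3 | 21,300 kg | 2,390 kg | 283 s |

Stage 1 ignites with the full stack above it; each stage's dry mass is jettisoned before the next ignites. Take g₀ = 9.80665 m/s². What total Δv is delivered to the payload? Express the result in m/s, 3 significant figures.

Δv ≈ 14200 m/s

Ignition mass of stage 1 = 682,000+100,000 + 161,000+14,800 + 21,300+2,390 + 3,190 = 984,680 kg.
Stage 1: m₀ = 984,680 kg, m_f = 984,680 − 682,000 = 302,680 kg; Δv = 421×9.80665×ln(3.253) = 4128.6×1.1796 ≈ 4870 m/s.
Stage 2: m₀ = 202,680 kg, m_f = 202,680 − 161,000 = 41,680 kg; Δv = 321×9.80665×ln(4.863) = 3147.9×1.5816 ≈ 4979 m/s.
Stage 3: m₀ = 26,880 kg, m_f = 26,880 − 21,300 = 5,580 kg; Δv = 283×9.80665×ln(4.817) = 2775.3×1.5722 ≈ 4363 m/s.
Total Δv = 4870 + 4979 + 4363 = 14212 m/s.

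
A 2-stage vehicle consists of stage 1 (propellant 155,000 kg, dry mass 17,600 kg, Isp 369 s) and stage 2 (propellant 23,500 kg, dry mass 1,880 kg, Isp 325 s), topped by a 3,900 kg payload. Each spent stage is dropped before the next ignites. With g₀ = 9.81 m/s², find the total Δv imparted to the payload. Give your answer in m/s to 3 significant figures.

Δv ≈ 10500 m/s

Ignition mass of stage 1 = 155,000+17,600 + 23,500+1,880 + 3,900 = 201,880 kg.
Stage 1: m₀ = 201,880 kg, m_f = 201,880 − 155,000 = 46,880 kg; Δv = 369×9.81×ln(4.306) = 3619.9×1.4601 ≈ 5285 m/s.
Stage 2: m₀ = 29,280 kg, m_f = 29,280 − 23,500 = 5,780 kg; Δv = 325×9.81×ln(5.066) = 3188.2×1.6225 ≈ 5173 m/s.
Total Δv = 5285 + 5173 = 10458 m/s.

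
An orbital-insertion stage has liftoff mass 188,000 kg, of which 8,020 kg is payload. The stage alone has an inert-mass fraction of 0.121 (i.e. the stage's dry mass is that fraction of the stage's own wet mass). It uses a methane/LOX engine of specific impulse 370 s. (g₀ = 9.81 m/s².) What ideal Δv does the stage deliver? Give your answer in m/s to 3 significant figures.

Stage wet mass = m₀ − payload = 188,000 − 8,020 = 179,980 kg.
Stage dry mass = ε × stage wet mass = 0.121 × 179,980 = 21,777.6 kg.
Burnout mass m_f = stage dry + payload = 21,777.6 + 8,020 = 29,797.6 kg.
v_e = Isp · g₀ = 370 × 9.81 = 3629.7 m/s.
By the Tsiolkovsky rocket equation, Δv = v_e · ln(188,000/29,797.6) = 3629.7 × ln(6.309) = 3629.7 × 1.8420 ≈ 6686 m/s.

Δv ≈ 6690 m/s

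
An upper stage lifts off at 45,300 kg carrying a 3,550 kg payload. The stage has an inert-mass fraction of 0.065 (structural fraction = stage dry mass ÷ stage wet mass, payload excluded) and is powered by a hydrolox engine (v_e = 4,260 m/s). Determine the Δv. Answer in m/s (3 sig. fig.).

Δv ≈ 8430 m/s

Stage wet mass = m₀ − payload = 45,300 − 3,550 = 41,750 kg.
Stage dry mass = ε × stage wet mass = 0.065 × 41,750 = 2,713.75 kg.
Burnout mass m_f = stage dry + payload = 2,713.75 + 3,550 = 6,263.75 kg.
Using Δv = v_e ln(m₀/m_f): Δv = v_e · ln(45,300/6,263.75) = 4260.0 × ln(7.232) = 4260.0 × 1.9785 ≈ 8429 m/s.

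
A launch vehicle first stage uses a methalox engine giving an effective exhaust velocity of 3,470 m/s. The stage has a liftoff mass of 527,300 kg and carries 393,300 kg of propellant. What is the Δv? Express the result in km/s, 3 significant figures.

Δv ≈ 4.75 km/s

m_f = m₀ − m_prop = 527,300 − 393,300 = 134,000 kg.
Δv = v_e · ln(m₀/m_f) = 3470.0 × ln(3.935) = 3470.0 × 1.3699 ≈ 4753.7 m/s.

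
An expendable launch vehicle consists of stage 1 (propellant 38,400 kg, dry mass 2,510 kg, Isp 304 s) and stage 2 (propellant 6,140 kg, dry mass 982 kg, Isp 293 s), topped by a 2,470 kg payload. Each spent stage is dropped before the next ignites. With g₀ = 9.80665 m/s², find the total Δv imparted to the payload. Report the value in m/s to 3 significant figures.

Ignition mass of stage 1 = 38,400+2,510 + 6,140+982 + 2,470 = 50,502 kg.
Stage 1: m₀ = 50,502 kg, m_f = 50,502 − 38,400 = 12,102 kg; Δv = 304×9.80665×ln(4.173) = 2981.2×1.4286 ≈ 4259 m/s.
Stage 2: m₀ = 9,592 kg, m_f = 9,592 − 6,140 = 3,452 kg; Δv = 293×9.80665×ln(2.779) = 2873.3×1.0220 ≈ 2936 m/s.
Total Δv = 4259 + 2936 = 7195 m/s.

Δv ≈ 7200 m/s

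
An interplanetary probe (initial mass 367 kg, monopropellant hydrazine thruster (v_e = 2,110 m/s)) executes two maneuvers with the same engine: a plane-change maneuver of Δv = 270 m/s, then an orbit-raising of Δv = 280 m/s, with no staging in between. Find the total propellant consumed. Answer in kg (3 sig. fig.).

After the first burn: m = 367 × exp(−270/2110.0) = 367 × 0.87989 = 322.92 kg.
After the second burn: m = 322.92 × exp(−280/2110.0) = 322.92 × 0.87573 = 282.791 kg.
Total propellant = m₀ − m_final = 367 − 282.791 = 84.209 kg.

total propellant consumed ≈ 84.2 kg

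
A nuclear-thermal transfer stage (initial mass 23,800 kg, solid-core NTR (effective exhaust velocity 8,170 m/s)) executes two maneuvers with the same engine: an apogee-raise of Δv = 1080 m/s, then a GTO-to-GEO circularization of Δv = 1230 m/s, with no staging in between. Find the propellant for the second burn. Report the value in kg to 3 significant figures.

propellant for the second burn ≈ 2910 kg

After the first burn: m = 23800 × exp(−1080/8170.0) = 23800 × 0.87617 = 20,852.8 kg.
After the second burn: m = 20,852.8 × exp(−1230/8170.0) = 20,852.8 × 0.86023 = 17,938.2 kg.
Second-burn propellant = 20,852.8 − 17,938.2 = 2,914.6 kg.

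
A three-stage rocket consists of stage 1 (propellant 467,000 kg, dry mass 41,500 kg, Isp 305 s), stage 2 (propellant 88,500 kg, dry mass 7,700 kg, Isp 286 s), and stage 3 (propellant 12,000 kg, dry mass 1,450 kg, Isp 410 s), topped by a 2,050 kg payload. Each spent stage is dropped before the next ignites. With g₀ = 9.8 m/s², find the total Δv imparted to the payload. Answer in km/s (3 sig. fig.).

Δv ≈ 14.6 km/s

Ignition mass of stage 1 = 467,000+41,500 + 88,500+7,700 + 12,000+1,450 + 2,050 = 620,200 kg.
Stage 1: m₀ = 620,200 kg, m_f = 620,200 − 467,000 = 153,200 kg; Δv = 305×9.8×ln(4.048) = 2989.0×1.3983 ≈ 4180 m/s.
Stage 2: m₀ = 111,700 kg, m_f = 111,700 − 88,500 = 23,200 kg; Δv = 286×9.8×ln(4.815) = 2802.8×1.5717 ≈ 4405 m/s.
Stage 3: m₀ = 15,500 kg, m_f = 15,500 − 12,000 = 3,500 kg; Δv = 410×9.8×ln(4.429) = 4018.0×1.4881 ≈ 5979 m/s.
Total Δv = 4180 + 4405 + 5979 = 14564 m/s.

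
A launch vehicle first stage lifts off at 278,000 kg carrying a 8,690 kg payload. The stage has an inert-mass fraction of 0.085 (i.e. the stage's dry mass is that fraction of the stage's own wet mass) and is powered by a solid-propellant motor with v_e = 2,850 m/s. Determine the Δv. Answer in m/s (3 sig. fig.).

Stage wet mass = m₀ − payload = 278,000 − 8,690 = 269,310 kg.
Stage dry mass = ε × stage wet mass = 0.085 × 269,310 = 22,891.4 kg.
Burnout mass m_f = stage dry + payload = 22,891.4 + 8,690 = 31,581.4 kg.
Δv = v_e · ln(278,000/31,581.4) = 2850.0 × ln(8.803) = 2850.0 × 2.1751 ≈ 6199 m/s.

Δv ≈ 6200 m/s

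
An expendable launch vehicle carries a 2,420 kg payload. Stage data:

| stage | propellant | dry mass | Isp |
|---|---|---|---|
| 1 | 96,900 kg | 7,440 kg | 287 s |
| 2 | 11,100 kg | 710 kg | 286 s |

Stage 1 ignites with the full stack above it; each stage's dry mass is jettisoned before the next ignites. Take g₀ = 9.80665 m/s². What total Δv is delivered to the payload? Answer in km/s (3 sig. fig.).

Δv ≈ 9.03 km/s

Ignition mass of stage 1 = 96,900+7,440 + 11,100+710 + 2,420 = 118,570 kg.
Stage 1: m₀ = 118,570 kg, m_f = 118,570 − 96,900 = 21,670 kg; Δv = 287×9.80665×ln(5.472) = 2814.5×1.6996 ≈ 4783 m/s.
Stage 2: m₀ = 14,230 kg, m_f = 14,230 − 11,100 = 3,130 kg; Δv = 286×9.80665×ln(4.546) = 2804.7×1.5143 ≈ 4247 m/s.
Total Δv = 4783 + 4247 = 9030 m/s.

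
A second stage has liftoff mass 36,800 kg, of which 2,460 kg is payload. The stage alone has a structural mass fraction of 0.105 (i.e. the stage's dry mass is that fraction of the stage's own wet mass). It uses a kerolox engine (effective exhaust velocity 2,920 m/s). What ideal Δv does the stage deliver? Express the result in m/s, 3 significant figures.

Stage wet mass = m₀ − payload = 36,800 − 2,460 = 34,340 kg.
Stage dry mass = ε × stage wet mass = 0.105 × 34,340 = 3,605.7 kg.
Burnout mass m_f = stage dry + payload = 3,605.7 + 2,460 = 6,065.7 kg.
Δv = v_e · ln(36,800/6,065.7) = 2920.0 × ln(6.067) = 2920.0 × 1.8028 ≈ 5264 m/s.

Δv ≈ 5260 m/s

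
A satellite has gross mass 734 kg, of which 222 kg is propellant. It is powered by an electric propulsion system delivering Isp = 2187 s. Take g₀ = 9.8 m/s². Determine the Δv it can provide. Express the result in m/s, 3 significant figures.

v_e = Isp · g₀ = 2187 × 9.8 = 21432.6 m/s.
m_f = m₀ − m_prop = 734 − 222 = 512 kg.
Δv = v_e · ln(m₀/m_f) = 21432.6 × ln(1.434) = 21432.6 × 0.3602 ≈ 7719.7 m/s.

Δv ≈ 7720 m/s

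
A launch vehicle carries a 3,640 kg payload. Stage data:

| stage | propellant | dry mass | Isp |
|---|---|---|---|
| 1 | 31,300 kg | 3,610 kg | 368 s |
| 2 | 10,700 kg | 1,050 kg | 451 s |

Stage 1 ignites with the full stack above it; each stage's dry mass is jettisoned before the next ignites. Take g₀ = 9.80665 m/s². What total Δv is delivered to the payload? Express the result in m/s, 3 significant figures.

Ignition mass of stage 1 = 31,300+3,610 + 10,700+1,050 + 3,640 = 50,300 kg.
Stage 1: m₀ = 50,300 kg, m_f = 50,300 − 31,300 = 19,000 kg; Δv = 368×9.80665×ln(2.647) = 3608.8×0.9736 ≈ 3513 m/s.
Stage 2: m₀ = 15,390 kg, m_f = 15,390 − 10,700 = 4,690 kg; Δv = 451×9.80665×ln(3.281) = 4422.8×1.1883 ≈ 5256 m/s.
Total Δv = 3513 + 5256 = 8769 m/s.

Δv ≈ 8770 m/s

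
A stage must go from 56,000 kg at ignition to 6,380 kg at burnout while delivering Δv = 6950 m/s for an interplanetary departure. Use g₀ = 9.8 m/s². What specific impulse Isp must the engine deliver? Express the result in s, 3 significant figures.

ln(m₀/m_f) = ln(56000/6380) = ln(8.777) = 2.1722.
Rocket equation: v_e = Δv / ln(m₀/m_f) = 6950 / 2.1722 = 3199.5 m/s.
Isp = v_e / g₀ = 3199.5 / 9.8 = 326.5 s.

Isp ≈ 326 s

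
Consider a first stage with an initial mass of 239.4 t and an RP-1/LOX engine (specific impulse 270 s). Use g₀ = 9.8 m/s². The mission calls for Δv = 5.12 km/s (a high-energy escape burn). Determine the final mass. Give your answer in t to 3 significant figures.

final mass ≈ 34.6 t

v_e = Isp · g₀ = 270 × 9.8 = 2646.0 m/s.
From the ideal rocket equation, m₀/m_f = exp(Δv / v_e) = exp(5120 / 2646.0) = exp(1.9350) = 6.9240.
m_f = m₀ / 6.9240 = 239.4 / 6.9240 = 34.5754 t.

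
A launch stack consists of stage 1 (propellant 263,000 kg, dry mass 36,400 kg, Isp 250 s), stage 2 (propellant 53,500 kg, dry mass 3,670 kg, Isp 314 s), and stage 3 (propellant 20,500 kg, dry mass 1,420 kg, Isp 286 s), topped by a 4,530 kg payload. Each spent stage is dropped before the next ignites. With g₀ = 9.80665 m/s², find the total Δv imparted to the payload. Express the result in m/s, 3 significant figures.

Δv ≈ 10200 m/s

Ignition mass of stage 1 = 263,000+36,400 + 53,500+3,670 + 20,500+1,420 + 4,530 = 383,020 kg.
Stage 1: m₀ = 383,020 kg, m_f = 383,020 − 263,000 = 120,020 kg; Δv = 250×9.80665×ln(3.191) = 2451.7×1.1604 ≈ 2845 m/s.
Stage 2: m₀ = 83,620 kg, m_f = 83,620 − 53,500 = 30,120 kg; Δv = 314×9.80665×ln(2.776) = 3079.3×1.0211 ≈ 3144 m/s.
Stage 3: m₀ = 26,450 kg, m_f = 26,450 − 20,500 = 5,950 kg; Δv = 286×9.80665×ln(4.445) = 2804.7×1.4919 ≈ 4184 m/s.
Total Δv = 2845 + 3144 + 4184 = 10173 m/s.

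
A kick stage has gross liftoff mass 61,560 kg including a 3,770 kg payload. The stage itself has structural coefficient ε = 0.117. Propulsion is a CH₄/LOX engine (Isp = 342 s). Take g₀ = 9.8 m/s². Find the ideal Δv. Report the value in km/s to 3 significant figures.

Stage wet mass = m₀ − payload = 61,560 − 3,770 = 57,790 kg.
Stage dry mass = ε × stage wet mass = 0.117 × 57,790 = 6,761.43 kg.
Burnout mass m_f = stage dry + payload = 6,761.43 + 3,770 = 10,531.43 kg.
v_e = Isp · g₀ = 342 × 9.8 = 3351.6 m/s.
Δv = v_e · ln(61,560/10,531.43) = 3351.6 × ln(5.845) = 3351.6 × 1.7656 ≈ 5918 m/s.

Δv ≈ 5.92 km/s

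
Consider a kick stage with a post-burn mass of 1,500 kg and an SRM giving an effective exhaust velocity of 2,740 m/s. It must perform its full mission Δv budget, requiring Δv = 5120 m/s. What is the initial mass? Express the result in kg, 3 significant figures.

By the Tsiolkovsky rocket equation, m₀/m_f = exp(Δv / v_e) = exp(5120 / 2740.0) = exp(1.8686) = 6.4793.
m₀ = m_f × 6.4793 = 1,500 × 6.4793 = 9,718.95 kg.

initial mass ≈ 9720 kg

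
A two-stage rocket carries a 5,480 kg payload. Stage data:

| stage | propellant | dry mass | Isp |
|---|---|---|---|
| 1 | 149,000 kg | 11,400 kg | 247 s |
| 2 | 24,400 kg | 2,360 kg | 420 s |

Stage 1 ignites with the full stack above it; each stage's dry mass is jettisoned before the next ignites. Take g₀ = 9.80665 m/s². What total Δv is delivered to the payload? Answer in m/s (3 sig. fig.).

Ignition mass of stage 1 = 149,000+11,400 + 24,400+2,360 + 5,480 = 192,640 kg.
Stage 1: m₀ = 192,640 kg, m_f = 192,640 − 149,000 = 43,640 kg; Δv = 247×9.80665×ln(4.414) = 2422.2×1.4848 ≈ 3597 m/s.
Stage 2: m₀ = 32,240 kg, m_f = 32,240 − 24,400 = 7,840 kg; Δv = 420×9.80665×ln(4.112) = 4118.8×1.4140 ≈ 5824 m/s.
Total Δv = 3597 + 5824 = 9421 m/s.

Δv ≈ 9420 m/s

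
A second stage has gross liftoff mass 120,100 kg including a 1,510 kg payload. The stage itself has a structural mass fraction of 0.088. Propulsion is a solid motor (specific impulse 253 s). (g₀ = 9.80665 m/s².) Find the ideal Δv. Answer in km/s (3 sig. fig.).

Δv ≈ 5.73 km/s

Stage wet mass = m₀ − payload = 120,100 − 1,510 = 118,590 kg.
Stage dry mass = ε × stage wet mass = 0.088 × 118,590 = 10,435.9 kg.
Burnout mass m_f = stage dry + payload = 10,435.9 + 1,510 = 11,945.9 kg.
v_e = Isp · g₀ = 253 × 9.80665 = 2481.1 m/s.
By the Tsiolkovsky rocket equation, Δv = v_e · ln(120,100/11,945.9) = 2481.1 × ln(10.05) = 2481.1 × 2.3079 ≈ 5726 m/s.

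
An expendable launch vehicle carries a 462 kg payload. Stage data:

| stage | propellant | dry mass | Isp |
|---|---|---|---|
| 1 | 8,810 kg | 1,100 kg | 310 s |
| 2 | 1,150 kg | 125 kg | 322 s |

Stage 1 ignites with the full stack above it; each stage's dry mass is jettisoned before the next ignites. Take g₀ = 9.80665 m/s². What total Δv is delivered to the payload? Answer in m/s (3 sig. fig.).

Δv ≈ 7720 m/s

Ignition mass of stage 1 = 8,810+1,100 + 1,150+125 + 462 = 11,647 kg.
Stage 1: m₀ = 11,647 kg, m_f = 11,647 − 8,810 = 2,837 kg; Δv = 310×9.80665×ln(4.105) = 3040.1×1.4123 ≈ 4293 m/s.
Stage 2: m₀ = 1,737 kg, m_f = 1,737 − 1,150 = 587 kg; Δv = 322×9.80665×ln(2.959) = 3157.7×1.0849 ≈ 3426 m/s.
Total Δv = 4293 + 3426 = 7719 m/s.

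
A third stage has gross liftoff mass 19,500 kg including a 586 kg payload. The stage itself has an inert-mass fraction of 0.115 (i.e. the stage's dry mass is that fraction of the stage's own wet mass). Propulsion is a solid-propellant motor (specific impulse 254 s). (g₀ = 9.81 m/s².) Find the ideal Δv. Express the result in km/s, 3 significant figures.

Δv ≈ 4.87 km/s

Stage wet mass = m₀ − payload = 19,500 − 586 = 18,914 kg.
Stage dry mass = ε × stage wet mass = 0.115 × 18,914 = 2,175.11 kg.
Burnout mass m_f = stage dry + payload = 2,175.11 + 586 = 2,761.11 kg.
v_e = Isp · g₀ = 254 × 9.81 = 2491.7 m/s.
Δv = v_e · ln(19,500/2,761.11) = 2491.7 × ln(7.062) = 2491.7 × 1.9548 ≈ 4871 m/s.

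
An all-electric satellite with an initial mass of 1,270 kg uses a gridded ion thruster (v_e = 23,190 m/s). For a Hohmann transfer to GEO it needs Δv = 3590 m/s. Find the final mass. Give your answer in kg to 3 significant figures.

From the ideal rocket equation, m₀/m_f = exp(Δv / v_e) = exp(3590 / 23190.0) = exp(0.1548) = 1.1674.
m_f = m₀ / 1.1674 = 1,270 / 1.1674 = 1,087.89 kg.

final mass ≈ 1090 kg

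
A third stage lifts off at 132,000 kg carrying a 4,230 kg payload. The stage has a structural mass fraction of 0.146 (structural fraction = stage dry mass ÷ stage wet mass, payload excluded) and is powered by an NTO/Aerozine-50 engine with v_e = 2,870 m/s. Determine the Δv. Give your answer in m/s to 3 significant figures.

Stage wet mass = m₀ − payload = 132,000 − 4,230 = 127,770 kg.
Stage dry mass = ε × stage wet mass = 0.146 × 127,770 = 18,654.4 kg.
Burnout mass m_f = stage dry + payload = 18,654.4 + 4,230 = 22,884.4 kg.
By the Tsiolkovsky rocket equation, Δv = v_e · ln(132,000/22,884.4) = 2870.0 × ln(5.768) = 2870.0 × 1.7523 ≈ 5029 m/s.

Δv ≈ 5030 m/s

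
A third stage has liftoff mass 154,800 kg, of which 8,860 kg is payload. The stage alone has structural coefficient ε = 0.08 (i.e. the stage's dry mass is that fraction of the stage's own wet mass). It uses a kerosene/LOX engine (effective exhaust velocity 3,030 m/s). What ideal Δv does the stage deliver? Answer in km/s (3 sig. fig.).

Δv ≈ 6.12 km/s

Stage wet mass = m₀ − payload = 154,800 − 8,860 = 145,940 kg.
Stage dry mass = ε × stage wet mass = 0.08 × 145,940 = 11,675.2 kg.
Burnout mass m_f = stage dry + payload = 11,675.2 + 8,860 = 20,535.2 kg.
From the ideal rocket equation, Δv = v_e · ln(154,800/20,535.2) = 3030.0 × ln(7.538) = 3030.0 × 2.0200 ≈ 6121 m/s.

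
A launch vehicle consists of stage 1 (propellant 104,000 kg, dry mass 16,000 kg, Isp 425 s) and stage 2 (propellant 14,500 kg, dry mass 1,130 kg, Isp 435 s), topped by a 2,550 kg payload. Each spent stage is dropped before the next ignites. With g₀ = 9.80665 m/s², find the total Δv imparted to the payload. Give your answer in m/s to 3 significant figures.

Ignition mass of stage 1 = 104,000+16,000 + 14,500+1,130 + 2,550 = 138,180 kg.
Stage 1: m₀ = 138,180 kg, m_f = 138,180 − 104,000 = 34,180 kg; Δv = 425×9.80665×ln(4.043) = 4167.8×1.3969 ≈ 5822 m/s.
Stage 2: m₀ = 18,180 kg, m_f = 18,180 − 14,500 = 3,680 kg; Δv = 435×9.80665×ln(4.94) = 4265.9×1.5974 ≈ 6814 m/s.
Total Δv = 5822 + 6814 = 12636 m/s.

Δv ≈ 12600 m/s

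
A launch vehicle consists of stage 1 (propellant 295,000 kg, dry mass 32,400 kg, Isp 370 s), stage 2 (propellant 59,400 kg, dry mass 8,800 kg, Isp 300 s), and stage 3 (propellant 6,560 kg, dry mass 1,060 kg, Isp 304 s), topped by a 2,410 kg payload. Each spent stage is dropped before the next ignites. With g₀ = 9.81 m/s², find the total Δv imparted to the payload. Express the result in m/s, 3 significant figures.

Δv ≈ 12100 m/s

Ignition mass of stage 1 = 295,000+32,400 + 59,400+8,800 + 6,560+1,060 + 2,410 = 405,630 kg.
Stage 1: m₀ = 405,630 kg, m_f = 405,630 − 295,000 = 110,630 kg; Δv = 370×9.81×ln(3.667) = 3629.7×1.2993 ≈ 4716 m/s.
Stage 2: m₀ = 78,230 kg, m_f = 78,230 − 59,400 = 18,830 kg; Δv = 300×9.81×ln(4.155) = 2943.0×1.4242 ≈ 4191 m/s.
Stage 3: m₀ = 10,030 kg, m_f = 10,030 − 6,560 = 3,470 kg; Δv = 304×9.81×ln(2.89) = 2982.2×1.0614 ≈ 3165 m/s.
Total Δv = 4716 + 4191 + 3165 = 12072 m/s.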